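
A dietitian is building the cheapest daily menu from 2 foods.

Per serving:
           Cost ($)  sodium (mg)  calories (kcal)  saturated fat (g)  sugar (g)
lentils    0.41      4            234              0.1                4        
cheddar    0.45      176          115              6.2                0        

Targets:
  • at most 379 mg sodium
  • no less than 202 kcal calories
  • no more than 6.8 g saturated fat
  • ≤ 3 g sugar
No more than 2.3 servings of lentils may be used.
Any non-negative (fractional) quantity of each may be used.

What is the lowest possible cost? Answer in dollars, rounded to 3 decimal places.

Set it up as a linear program. Let x1 = servings of lentils, x2 = servings of cheddar.
Minimise 0.41x1 + 0.45x2 with:
  4x1 + 176x2 ≤ 379   (sodium)
  234x1 + 115x2 ≥ 202   (calories)
  0.1x1 + 6.2x2 ≤ 6.8   (saturated fat)
  4x1 ≤ 3   (sugar)
  x1 ≤ 2.3
  x1, x2 ≥ 0.
Both inputs are positive at the optimum. Binding constraints: calories and sugar.
That vertex is x1 = 0.75, x2 = 0.2304.
Objective = 0.41·0.75 + 0.45·0.2304 = 0.41118.

$0.411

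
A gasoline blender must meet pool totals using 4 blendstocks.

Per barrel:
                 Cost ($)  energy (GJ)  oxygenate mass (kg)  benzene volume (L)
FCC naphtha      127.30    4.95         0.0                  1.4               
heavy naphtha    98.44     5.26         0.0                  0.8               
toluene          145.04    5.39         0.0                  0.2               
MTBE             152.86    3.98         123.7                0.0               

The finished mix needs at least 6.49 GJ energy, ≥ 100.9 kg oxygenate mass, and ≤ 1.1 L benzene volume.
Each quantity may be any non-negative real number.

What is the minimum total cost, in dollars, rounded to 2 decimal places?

$185.39

Set it up as a linear program. Let x1 = barrels of FCC naphtha, x2 = barrels of heavy naphtha, x3 = barrels of toluene, x4 = barrels of MTBE.
Minimize 127.3x1 + 98.44x2 + 145.04x3 + 152.86x4 s.t.:
  4.95x1 + 5.26x2 + 5.39x3 + 3.98x4 ≥ 6.49   (energy)
  123.7x4 ≥ 100.9   (oxygenate mass)
  1.4x1 + 0.8x2 + 0.2x3 ≤ 1.1   (benzene volume)
  x1, x2, x3, x4 ≥ 0.
The cheapest feasible vertex uses only heavy naphtha, MTBE; FCC naphtha, toluene are not used. There the energy and oxygenate mass constraints are tight.
Solving gives x2 = 0.61665, x4 = 0.81568.
Cost = 98.44·0.61665 + 152.86·0.81568 = 185.3879.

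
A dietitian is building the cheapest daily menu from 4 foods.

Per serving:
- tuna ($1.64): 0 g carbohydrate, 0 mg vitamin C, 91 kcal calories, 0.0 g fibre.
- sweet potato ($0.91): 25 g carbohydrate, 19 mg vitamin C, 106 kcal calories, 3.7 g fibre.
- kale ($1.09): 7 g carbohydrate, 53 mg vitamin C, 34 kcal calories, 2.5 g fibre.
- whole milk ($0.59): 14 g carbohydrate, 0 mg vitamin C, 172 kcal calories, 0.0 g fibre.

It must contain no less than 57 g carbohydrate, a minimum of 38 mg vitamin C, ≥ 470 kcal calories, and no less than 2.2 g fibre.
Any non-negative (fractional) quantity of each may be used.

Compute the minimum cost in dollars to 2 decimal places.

$2.52

This is a linear program. Let x1 = servings of tuna, x2 = servings of sweet potato, x3 = servings of kale, x4 = servings of whole milk.
min 1.64x1 + 0.91x2 + 1.09x3 + 0.59x4 s.t.:
  25x2 + 7x3 + 14x4 ≥ 57   (carbohydrate)
  19x2 + 53x3 ≥ 38   (vitamin C)
  91x1 + 106x2 + 34x3 + 172x4 ≥ 470   (calories)
  3.7x2 + 2.5x3 ≥ 2.2   (fibre)
  x1, x2, x3, x4 ≥ 0.
The optimal basis is {sweet potato, kale, whole milk}; tuna drops out. There the carbohydrate, vitamin C, calories constraints are tight.
Solving gives x2 = 1.058, x3 = 0.3379, x4 = 2.014.
Hence cost = 0.91·1.058 + 1.09·0.3379 + 0.59·2.014 = $2.5194.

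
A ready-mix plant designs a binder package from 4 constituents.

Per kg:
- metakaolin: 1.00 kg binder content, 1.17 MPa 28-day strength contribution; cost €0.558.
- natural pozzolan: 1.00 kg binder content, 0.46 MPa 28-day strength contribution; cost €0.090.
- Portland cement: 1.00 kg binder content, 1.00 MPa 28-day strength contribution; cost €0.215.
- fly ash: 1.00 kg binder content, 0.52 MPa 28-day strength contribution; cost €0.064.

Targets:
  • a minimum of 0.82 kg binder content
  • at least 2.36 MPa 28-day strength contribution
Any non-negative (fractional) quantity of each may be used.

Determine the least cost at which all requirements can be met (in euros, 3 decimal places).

€0.290

Let x1 = kg of metakaolin, x2 = kg of natural pozzolan, x3 = kg of Portland cement, x4 = kg of fly ash.
min 0.558x1 + 0.09x2 + 0.215x3 + 0.064x4 s.t.:
  1x1 + 1x2 + 1x3 + 1x4 ≥ 0.82   (binder content)
  1.17x1 + 0.46x2 + 1x3 + 0.52x4 ≥ 2.36   (28-day strength contribution)
  x1, x2, x3, x4 ≥ 0.
At the optimum only fly ash is positive (metakaolin, natural pozzolan, Portland cement = 0). There the 28-day strength contribution constraint is tight.
So fly ash = 4.538 kg.
Cost = 0.064·4.538 = 0.29043.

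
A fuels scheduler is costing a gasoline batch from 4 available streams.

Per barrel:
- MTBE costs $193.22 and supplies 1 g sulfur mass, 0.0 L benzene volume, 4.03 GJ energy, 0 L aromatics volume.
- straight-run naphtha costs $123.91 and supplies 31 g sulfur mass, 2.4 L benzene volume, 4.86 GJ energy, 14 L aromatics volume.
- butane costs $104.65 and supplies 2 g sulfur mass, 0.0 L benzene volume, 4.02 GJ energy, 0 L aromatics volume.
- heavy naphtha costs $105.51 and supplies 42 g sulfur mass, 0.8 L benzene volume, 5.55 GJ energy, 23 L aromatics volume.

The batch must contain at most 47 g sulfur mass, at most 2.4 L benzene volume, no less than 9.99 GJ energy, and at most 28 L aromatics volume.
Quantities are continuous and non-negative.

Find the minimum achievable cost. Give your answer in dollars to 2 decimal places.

$218.32

Let x1 = barrels of MTBE, x2 = barrels of straight-run naphtha, x3 = barrels of butane, x4 = barrels of heavy naphtha.
min 193.22x1 + 123.91x2 + 104.65x3 + 105.51x4 with:
  1x1 + 31x2 + 2x3 + 42x4 ≤ 47   (sulfur mass)
  2.4x2 + 0.8x4 ≤ 2.4   (benzene volume)
  4.03x1 + 4.86x2 + 4.02x3 + 5.55x4 ≥ 9.99   (energy)
  14x2 + 23x4 ≤ 28   (aromatics volume)
  x1, x2, x3, x4 ≥ 0.
The minimum-cost mix takes nothing from MTBE, straight-run naphtha — only butane, heavy naphtha. There the sulfur mass and energy constraints are tight.
Solving gives x3 = 1.0063, x4 = 1.0711.
Hence cost = 104.65·1.0063 + 105.51·1.0711 = $218.3211.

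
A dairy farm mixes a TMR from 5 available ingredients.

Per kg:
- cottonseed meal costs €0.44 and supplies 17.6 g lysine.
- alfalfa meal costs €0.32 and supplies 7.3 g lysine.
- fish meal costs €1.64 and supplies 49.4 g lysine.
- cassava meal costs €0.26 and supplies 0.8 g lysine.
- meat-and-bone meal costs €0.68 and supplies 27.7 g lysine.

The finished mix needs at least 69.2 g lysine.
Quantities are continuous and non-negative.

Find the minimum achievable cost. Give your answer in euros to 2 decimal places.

Let x1 = kg of cottonseed meal, x2 = kg of alfalfa meal, x3 = kg of fish meal, x4 = kg of cassava meal, x5 = kg of meat-and-bone meal.
min 0.44x1 + 0.32x2 + 1.64x3 + 0.26x4 + 0.68x5 s.t.:
  17.6x1 + 7.3x2 + 49.4x3 + 0.8x4 + 27.7x5 ≥ 69.2   (lysine)
  x1, x2, x3, x4, x5 ≥ 0.
The cheapest feasible vertex uses only meat-and-bone meal; cottonseed meal, alfalfa meal, fish meal, cassava meal are not used. The lysine requirement is met with equality.
So meat-and-bone meal = 2.498 kg.
Total cost: 0.68·2.498 = 1.6986.

€1.70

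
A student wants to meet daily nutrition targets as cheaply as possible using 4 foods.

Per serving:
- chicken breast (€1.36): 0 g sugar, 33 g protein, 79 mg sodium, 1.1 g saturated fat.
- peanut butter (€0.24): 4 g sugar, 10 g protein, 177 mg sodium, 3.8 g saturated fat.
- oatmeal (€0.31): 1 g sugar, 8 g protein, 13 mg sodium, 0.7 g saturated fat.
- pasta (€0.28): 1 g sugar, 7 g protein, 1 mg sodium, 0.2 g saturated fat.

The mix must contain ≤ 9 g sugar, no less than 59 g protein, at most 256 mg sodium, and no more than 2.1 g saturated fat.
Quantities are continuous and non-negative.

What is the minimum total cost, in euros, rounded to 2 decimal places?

Let x1 = servings of chicken breast, x2 = servings of peanut butter, x3 = servings of oatmeal, x4 = servings of pasta.
min 1.36x1 + 0.24x2 + 0.31x3 + 0.28x4 with:
  4x2 + 1x3 + 1x4 ≤ 9   (sugar)
  33x1 + 10x2 + 8x3 + 7x4 ≥ 59   (protein)
  79x1 + 177x2 + 13x3 + 1x4 ≤ 256   (sodium)
  1.1x1 + 3.8x2 + 0.7x3 + 0.2x4 ≤ 2.1   (saturated fat)
  x1, x2, x3, x4 ≥ 0.
At the optimum only peanut butter, pasta are positive (chicken breast, oatmeal = 0). Binding constraints: protein and saturated fat.
Optimal quantities: peanut butter = 0.1179 servings, pasta = 8.26 servings.
Objective = 0.24·0.1179 + 0.28·8.26 = 2.3411.

€2.34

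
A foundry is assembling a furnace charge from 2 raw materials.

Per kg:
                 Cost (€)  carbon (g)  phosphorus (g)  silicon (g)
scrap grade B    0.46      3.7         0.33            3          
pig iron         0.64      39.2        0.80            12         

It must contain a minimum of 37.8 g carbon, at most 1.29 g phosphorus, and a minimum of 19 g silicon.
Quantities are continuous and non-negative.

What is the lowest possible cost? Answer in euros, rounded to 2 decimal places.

€1.01

Let x1 = kg of scrap grade B, x2 = kg of pig iron.
Minimize 0.46x1 + 0.64x2 s.t.:
  3.7x1 + 39.2x2 ≥ 37.8   (carbon)
  0.33x1 + 0.8x2 ≤ 1.29   (phosphorus)
  3x1 + 12x2 ≥ 19   (silicon)
  x1, x2 ≥ 0.
At the optimum only pig iron is positive (scrap grade B = 0). There the silicon constraint is tight.
So pig iron = 1.583 kg.
Cost = 0.64·1.583 = 1.0131.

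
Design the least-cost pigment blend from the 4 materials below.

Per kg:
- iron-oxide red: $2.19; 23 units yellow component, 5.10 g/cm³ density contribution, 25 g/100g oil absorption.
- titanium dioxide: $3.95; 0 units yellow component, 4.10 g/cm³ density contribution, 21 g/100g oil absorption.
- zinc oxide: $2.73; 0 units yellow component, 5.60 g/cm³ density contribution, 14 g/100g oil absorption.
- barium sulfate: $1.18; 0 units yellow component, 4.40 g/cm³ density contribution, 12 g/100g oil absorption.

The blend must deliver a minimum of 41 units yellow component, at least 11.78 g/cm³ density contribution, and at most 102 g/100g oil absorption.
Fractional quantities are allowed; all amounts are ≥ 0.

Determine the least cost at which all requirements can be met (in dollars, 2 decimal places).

$4.62

Set it up as a linear program. Let x1 = kg of iron-oxide red, x2 = kg of titanium dioxide, x3 = kg of zinc oxide, x4 = kg of barium sulfate.
Minimize 2.19x1 + 3.95x2 + 2.73x3 + 1.18x4 with:
  23x1 ≥ 41   (yellow component)
  5.1x1 + 4.1x2 + 5.6x3 + 4.4x4 ≥ 11.78   (density contribution)
  25x1 + 21x2 + 14x3 + 12x4 ≤ 102   (oil absorption)
  x1, x2, x3, x4 ≥ 0.
The optimal basis is {iron-oxide red, barium sulfate}; titanium dioxide, zinc oxide drop out. The yellow component and density contribution requirements are met with equality.
So iron-oxide red = 1.7826 kg, barium sulfate = 0.61107 kg.
Cost = 2.19·1.7826 + 1.18·0.61107 = 4.62496.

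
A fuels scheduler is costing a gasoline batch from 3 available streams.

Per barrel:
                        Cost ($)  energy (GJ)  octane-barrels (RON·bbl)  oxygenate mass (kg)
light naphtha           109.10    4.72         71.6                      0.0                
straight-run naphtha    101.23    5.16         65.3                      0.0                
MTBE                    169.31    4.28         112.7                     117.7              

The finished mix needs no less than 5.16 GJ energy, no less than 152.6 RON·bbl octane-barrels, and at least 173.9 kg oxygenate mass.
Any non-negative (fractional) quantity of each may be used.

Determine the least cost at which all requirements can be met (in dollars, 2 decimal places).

$250.15

Let x1 = barrels of light naphtha, x2 = barrels of straight-run naphtha, x3 = barrels of MTBE.
Minimize 109.1x1 + 101.23x2 + 169.31x3 subject to:
  4.72x1 + 5.16x2 + 4.28x3 ≥ 5.16   (energy)
  71.6x1 + 65.3x2 + 112.7x3 ≥ 152.6   (octane-barrels)
  117.7x3 ≥ 173.9   (oxygenate mass)
  x1, x2, x3 ≥ 0.
The cheapest feasible vertex uses only MTBE; light naphtha, straight-run naphtha are not used. There the oxygenate mass constraint is tight.
Solving gives x3 = 1.47749.
Hence cost = 169.31·1.47749 = $250.1538.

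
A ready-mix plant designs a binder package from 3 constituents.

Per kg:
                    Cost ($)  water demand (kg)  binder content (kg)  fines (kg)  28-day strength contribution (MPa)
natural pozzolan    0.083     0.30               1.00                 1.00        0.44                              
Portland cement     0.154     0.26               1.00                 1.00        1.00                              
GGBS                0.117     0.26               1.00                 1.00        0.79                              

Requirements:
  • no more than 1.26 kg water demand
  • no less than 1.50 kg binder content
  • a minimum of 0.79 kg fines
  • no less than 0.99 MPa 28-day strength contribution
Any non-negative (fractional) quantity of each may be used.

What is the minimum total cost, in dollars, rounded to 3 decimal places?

Let x1 = kg of natural pozzolan, x2 = kg of Portland cement, x3 = kg of GGBS.
Minimise 0.083x1 + 0.154x2 + 0.117x3 with:
  0.3x1 + 0.26x2 + 0.26x3 ≤ 1.26   (water demand)
  1x1 + 1x2 + 1x3 ≥ 1.5   (binder content)
  1x1 + 1x2 + 1x3 ≥ 0.79   (fines)
  0.44x1 + 1x2 + 0.79x3 ≥ 0.99   (28-day strength contribution)
  x1, x2, x3 ≥ 0.
The optimal basis is {natural pozzolan, GGBS}; Portland cement drops out. There the binder content and 28-day strength contribution constraints are tight.
That vertex is x1 = 0.5571, x3 = 0.9429.
Total cost: 0.083·0.5571 + 0.117·0.9429 = 0.15656.

$0.157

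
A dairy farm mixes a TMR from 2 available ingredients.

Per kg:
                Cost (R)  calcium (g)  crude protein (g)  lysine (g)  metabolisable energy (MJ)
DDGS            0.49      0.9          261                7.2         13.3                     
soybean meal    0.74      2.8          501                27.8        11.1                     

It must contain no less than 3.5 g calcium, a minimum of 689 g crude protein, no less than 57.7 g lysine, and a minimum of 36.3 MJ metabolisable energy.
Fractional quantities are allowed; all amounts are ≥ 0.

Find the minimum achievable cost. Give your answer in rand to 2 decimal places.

R1.92

Set it up as a linear program. Let x1 = kg of DDGS, x2 = kg of soybean meal.
Minimize 0.49x1 + 0.74x2 subject to:
  0.9x1 + 2.8x2 ≥ 3.5   (calcium)
  261x1 + 501x2 ≥ 689   (crude protein)
  7.2x1 + 27.8x2 ≥ 57.7   (lysine)
  13.3x1 + 11.1x2 ≥ 36.3   (metabolisable energy)
  x1, x2 ≥ 0.
Both inputs are positive at the optimum. There the lysine and metabolisable energy constraints are tight.
Solving gives x1 = 1.272, x2 = 1.746.
Hence cost = 0.49·1.272 + 0.74·1.746 = R1.9153.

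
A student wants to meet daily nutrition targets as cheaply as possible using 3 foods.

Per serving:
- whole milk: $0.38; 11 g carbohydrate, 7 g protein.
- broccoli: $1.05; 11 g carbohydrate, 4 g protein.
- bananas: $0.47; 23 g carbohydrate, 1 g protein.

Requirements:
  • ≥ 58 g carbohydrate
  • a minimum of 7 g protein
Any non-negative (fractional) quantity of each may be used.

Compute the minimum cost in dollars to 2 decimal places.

Let x1 = servings of whole milk, x2 = servings of broccoli, x3 = servings of bananas.
min 0.38x1 + 1.05x2 + 0.47x3 subject to:
  11x1 + 11x2 + 23x3 ≥ 58   (carbohydrate)
  7x1 + 4x2 + 1x3 ≥ 7   (protein)
  x1, x2, x3 ≥ 0.
The minimum-cost mix takes nothing from broccoli — only whole milk, bananas. The carbohydrate and protein requirements are met with equality.
So whole milk = 0.6867 servings, bananas = 2.193 servings.
Hence cost = 0.38·0.6867 + 0.47·2.193 = $1.2917.

$1.29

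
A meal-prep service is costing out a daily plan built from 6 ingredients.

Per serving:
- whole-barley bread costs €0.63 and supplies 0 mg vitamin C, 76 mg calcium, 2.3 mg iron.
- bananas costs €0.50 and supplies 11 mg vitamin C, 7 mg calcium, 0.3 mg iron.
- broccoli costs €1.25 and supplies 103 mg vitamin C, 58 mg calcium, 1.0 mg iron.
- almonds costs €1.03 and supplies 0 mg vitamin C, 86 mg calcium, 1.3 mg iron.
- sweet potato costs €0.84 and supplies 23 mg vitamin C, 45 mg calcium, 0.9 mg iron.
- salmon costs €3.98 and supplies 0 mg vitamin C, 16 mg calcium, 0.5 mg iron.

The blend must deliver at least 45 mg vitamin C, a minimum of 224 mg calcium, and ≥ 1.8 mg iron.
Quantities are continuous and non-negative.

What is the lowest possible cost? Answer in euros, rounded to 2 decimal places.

€2.19

Treat it as an LP. Let x1 = servings of whole-barley bread, x2 = servings of bananas, x3 = servings of broccoli, x4 = servings of almonds, x5 = servings of sweet potato, x6 = servings of salmon.
Minimise 0.63x1 + 0.5x2 + 1.25x3 + 1.03x4 + 0.84x5 + 3.98x6 with:
  11x2 + 103x3 + 23x5 ≥ 45   (vitamin C)
  76x1 + 7x2 + 58x3 + 86x4 + 45x5 + 16x6 ≥ 224   (calcium)
  2.3x1 + 0.3x2 + 1x3 + 1.3x4 + 0.9x5 + 0.5x6 ≥ 1.8   (iron)
  x1, x2, x3, x4, x5, x6 ≥ 0.
The cheapest feasible vertex uses only whole-barley bread, broccoli; bananas, almonds, sweet potato, salmon are not used. There the vitamin C and calcium constraints are tight.
Solving gives x1 = 2.614, x3 = 0.4369.
Total cost: 0.63·2.614 + 1.25·0.4369 = 2.1929.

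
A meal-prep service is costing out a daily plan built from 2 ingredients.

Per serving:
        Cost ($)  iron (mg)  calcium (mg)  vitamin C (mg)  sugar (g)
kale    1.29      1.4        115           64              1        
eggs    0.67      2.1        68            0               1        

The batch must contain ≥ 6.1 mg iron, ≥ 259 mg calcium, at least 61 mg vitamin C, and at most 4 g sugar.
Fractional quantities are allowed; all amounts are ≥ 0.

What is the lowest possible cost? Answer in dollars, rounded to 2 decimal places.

Let x1 = servings of kale, x2 = servings of eggs.
Minimize 1.29x1 + 0.67x2 subject to:
  1.4x1 + 2.1x2 ≥ 6.1   (iron)
  115x1 + 68x2 ≥ 259   (calcium)
  64x1 ≥ 61   (vitamin C)
  1x1 + 1x2 ≤ 4   (sugar)
  x1, x2 ≥ 0.
Both inputs are positive at the optimum. Binding constraints: iron and vitamin C.
Optimal quantities: kale = 0.9531 servings, eggs = 2.269 servings.
Objective = 1.29·0.9531 + 0.67·2.269 = 2.7497.

$2.75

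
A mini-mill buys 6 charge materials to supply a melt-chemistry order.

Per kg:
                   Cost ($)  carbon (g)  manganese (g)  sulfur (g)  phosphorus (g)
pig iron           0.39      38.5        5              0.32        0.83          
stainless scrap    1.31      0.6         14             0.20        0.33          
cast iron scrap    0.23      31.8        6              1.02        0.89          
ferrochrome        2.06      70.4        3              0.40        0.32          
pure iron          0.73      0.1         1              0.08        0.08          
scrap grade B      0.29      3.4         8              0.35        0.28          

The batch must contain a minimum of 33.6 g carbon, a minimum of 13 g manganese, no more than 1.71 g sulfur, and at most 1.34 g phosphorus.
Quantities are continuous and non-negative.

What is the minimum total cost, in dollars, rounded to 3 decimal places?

Treat it as an LP. Let x1 = kg of pig iron, x2 = kg of stainless scrap, x3 = kg of cast iron scrap, x4 = kg of ferrochrome, x5 = kg of pure iron, x6 = kg of scrap grade B.
Minimize 0.39x1 + 1.31x2 + 0.23x3 + 2.06x4 + 0.73x5 + 0.29x6 subject to:
  38.5x1 + 0.6x2 + 31.8x3 + 70.4x4 + 0.1x5 + 3.4x6 ≥ 33.6   (carbon)
  5x1 + 14x2 + 6x3 + 3x4 + 1x5 + 8x6 ≥ 13   (manganese)
  0.32x1 + 0.2x2 + 1.02x3 + 0.4x4 + 0.08x5 + 0.35x6 ≤ 1.71   (sulfur)
  0.83x1 + 0.33x2 + 0.89x3 + 0.32x4 + 0.08x5 + 0.28x6 ≤ 1.34   (phosphorus)
  x1, x2, x3, x4, x5, x6 ≥ 0.
The cheapest feasible vertex uses only cast iron scrap, scrap grade B; pig iron, stainless scrap, ferrochrome, pure iron are not used. Binding constraints: carbon and manganese.
Solving gives x3 = 0.9598, x6 = 0.9051.
Cost = 0.23·0.9598 + 0.29·0.9051 = 0.48323.

$0.483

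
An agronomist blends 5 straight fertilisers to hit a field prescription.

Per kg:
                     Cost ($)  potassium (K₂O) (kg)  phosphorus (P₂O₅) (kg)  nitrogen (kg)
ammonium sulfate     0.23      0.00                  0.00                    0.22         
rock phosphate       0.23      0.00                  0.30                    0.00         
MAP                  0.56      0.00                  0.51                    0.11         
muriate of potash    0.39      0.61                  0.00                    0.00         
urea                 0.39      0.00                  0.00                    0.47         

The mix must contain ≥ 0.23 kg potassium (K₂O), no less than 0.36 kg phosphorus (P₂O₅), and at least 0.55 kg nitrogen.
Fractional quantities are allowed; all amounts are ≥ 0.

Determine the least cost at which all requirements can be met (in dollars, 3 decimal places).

$0.879

Treat it as an LP. Let x1 = kg of ammonium sulfate, x2 = kg of rock phosphate, x3 = kg of MAP, x4 = kg of muriate of potash, x5 = kg of urea.
Minimize 0.23x1 + 0.23x2 + 0.56x3 + 0.39x4 + 0.39x5 subject to:
  0.61x4 ≥ 0.23   (potassium (K₂O))
  0.3x2 + 0.51x3 ≥ 0.36   (phosphorus (P₂O₅))
  0.22x1 + 0.11x3 + 0.47x5 ≥ 0.55   (nitrogen)
  x1, x2, x3, x4, x5 ≥ 0.
The cheapest feasible vertex uses only rock phosphate, muriate of potash, urea; ammonium sulfate, MAP are not used. The potassium (K₂O), phosphorus (P₂O₅), nitrogen requirements are met with equality.
So rock phosphate = 1.2 kg, muriate of potash = 0.377 kg, urea = 1.17 kg.
Cost = 0.23·1.2 + 0.39·0.377 + 0.39·1.17 = 0.87933.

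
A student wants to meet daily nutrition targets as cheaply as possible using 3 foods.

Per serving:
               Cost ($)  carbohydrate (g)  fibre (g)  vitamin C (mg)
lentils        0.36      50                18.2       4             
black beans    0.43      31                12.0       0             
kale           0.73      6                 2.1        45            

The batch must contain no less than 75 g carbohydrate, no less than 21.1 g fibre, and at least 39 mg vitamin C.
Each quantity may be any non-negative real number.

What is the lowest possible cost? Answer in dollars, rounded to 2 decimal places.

$1.05

Let x1 = servings of lentils, x2 = servings of black beans, x3 = servings of kale.
Minimize 0.36x1 + 0.43x2 + 0.73x3 with:
  50x1 + 31x2 + 6x3 ≥ 75   (carbohydrate)
  18.2x1 + 12x2 + 2.1x3 ≥ 21.1   (fibre)
  4x1 + 45x3 ≥ 39   (vitamin C)
  x1, x2, x3 ≥ 0.
The cheapest feasible vertex uses only lentils, kale; black beans is not used. Binding constraints: carbohydrate and vitamin C.
So lentils = 1.411 servings, kale = 0.7412 servings.
Cost = 0.36·1.411 + 0.73·0.7412 = 1.0490.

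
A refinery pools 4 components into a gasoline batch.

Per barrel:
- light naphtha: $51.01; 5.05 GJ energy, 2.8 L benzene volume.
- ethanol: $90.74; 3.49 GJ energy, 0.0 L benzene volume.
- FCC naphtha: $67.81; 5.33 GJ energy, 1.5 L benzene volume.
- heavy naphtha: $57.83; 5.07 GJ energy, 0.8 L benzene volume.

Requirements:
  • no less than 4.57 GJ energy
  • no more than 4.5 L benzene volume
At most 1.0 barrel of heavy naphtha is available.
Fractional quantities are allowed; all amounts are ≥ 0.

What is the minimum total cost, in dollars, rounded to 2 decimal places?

$46.16

Treat it as an LP. Let x1 = barrels of light naphtha, x2 = barrels of ethanol, x3 = barrels of FCC naphtha, x4 = barrels of heavy naphtha.
min 51.01x1 + 90.74x2 + 67.81x3 + 57.83x4 subject to:
  5.05x1 + 3.49x2 + 5.33x3 + 5.07x4 ≥ 4.57   (energy)
  2.8x1 + 1.5x3 + 0.8x4 ≤ 4.5   (benzene volume)
  x4 ≤ 1
  x1, x2, x3, x4 ≥ 0.
At the optimum only light naphtha is positive (ethanol, FCC naphtha, heavy naphtha = 0). The energy requirement is met with equality.
Solving gives x1 = 0.905.
Hence cost = 51.01·0.905 = $46.1641.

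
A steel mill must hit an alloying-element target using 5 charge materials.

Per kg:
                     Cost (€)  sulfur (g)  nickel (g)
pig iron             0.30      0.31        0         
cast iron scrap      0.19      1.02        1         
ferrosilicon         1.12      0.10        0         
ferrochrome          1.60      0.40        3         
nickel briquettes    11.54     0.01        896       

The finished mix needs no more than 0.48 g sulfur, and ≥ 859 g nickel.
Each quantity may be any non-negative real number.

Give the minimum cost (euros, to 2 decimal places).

Let x1 = kg of pig iron, x2 = kg of cast iron scrap, x3 = kg of ferrosilicon, x4 = kg of ferrochrome, x5 = kg of nickel briquettes.
min 0.3x1 + 0.19x2 + 1.12x3 + 1.6x4 + 11.54x5 subject to:
  0.31x1 + 1.02x2 + 0.1x3 + 0.4x4 + 0.01x5 ≤ 0.48   (sulfur)
  1x2 + 3x4 + 896x5 ≥ 859   (nickel)
  x1, x2, x3, x4, x5 ≥ 0.
The cheapest feasible vertex uses only nickel briquettes; pig iron, cast iron scrap, ferrosilicon, ferrochrome are not used. The nickel requirement is met with equality.
Optimal quantities: nickel briquettes = 0.9587 kg.
Cost = 11.54·0.9587 = 11.0634.

€11.06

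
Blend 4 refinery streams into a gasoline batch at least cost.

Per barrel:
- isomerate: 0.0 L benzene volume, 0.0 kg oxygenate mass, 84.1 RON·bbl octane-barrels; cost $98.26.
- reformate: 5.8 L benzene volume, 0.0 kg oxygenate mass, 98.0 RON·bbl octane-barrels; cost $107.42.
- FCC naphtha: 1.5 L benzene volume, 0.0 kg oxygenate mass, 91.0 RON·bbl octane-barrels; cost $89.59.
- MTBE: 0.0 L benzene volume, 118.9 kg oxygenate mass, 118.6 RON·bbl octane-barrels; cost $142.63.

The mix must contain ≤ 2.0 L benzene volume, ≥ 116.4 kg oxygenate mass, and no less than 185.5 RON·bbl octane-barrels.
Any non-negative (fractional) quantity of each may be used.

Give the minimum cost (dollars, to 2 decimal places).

$207.95

Treat it as an LP. Let x1 = barrels of isomerate, x2 = barrels of reformate, x3 = barrels of FCC naphtha, x4 = barrels of MTBE.
Minimize 98.26x1 + 107.42x2 + 89.59x3 + 142.63x4 with:
  5.8x2 + 1.5x3 ≤ 2   (benzene volume)
  118.9x4 ≥ 116.4   (oxygenate mass)
  84.1x1 + 98x2 + 91x3 + 118.6x4 ≥ 185.5   (octane-barrels)
  x1, x2, x3, x4 ≥ 0.
The minimum-cost mix takes nothing from isomerate, reformate — only FCC naphtha, MTBE. There the oxygenate mass and octane-barrels constraints are tight.
Optimal quantities: FCC naphtha = 0.76257 barrels, MTBE = 0.97897 barrels.
Hence cost = 89.59·0.76257 + 142.63·0.97897 = $207.9491.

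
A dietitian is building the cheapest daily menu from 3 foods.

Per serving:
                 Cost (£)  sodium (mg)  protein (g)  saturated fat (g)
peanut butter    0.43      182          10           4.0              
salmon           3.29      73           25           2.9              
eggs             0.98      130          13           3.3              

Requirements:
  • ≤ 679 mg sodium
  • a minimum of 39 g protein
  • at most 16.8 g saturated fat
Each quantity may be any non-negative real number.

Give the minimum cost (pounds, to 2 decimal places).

Treat it as an LP. Let x1 = servings of peanut butter, x2 = servings of salmon, x3 = servings of eggs.
Minimize 0.43x1 + 3.29x2 + 0.98x3 subject to:
  182x1 + 73x2 + 130x3 ≤ 679   (sodium)
  10x1 + 25x2 + 13x3 ≥ 39   (protein)
  4x1 + 2.9x2 + 3.3x3 ≤ 16.8   (saturated fat)
  x1, x2, x3 ≥ 0.
The cheapest feasible vertex uses only peanut butter, eggs; salmon is not used. Binding constraints: sodium and protein.
So peanut butter = 3.524 servings, eggs = 0.2889 servings.
Objective = 0.43·3.524 + 0.98·0.2889 = 1.7984.

£1.80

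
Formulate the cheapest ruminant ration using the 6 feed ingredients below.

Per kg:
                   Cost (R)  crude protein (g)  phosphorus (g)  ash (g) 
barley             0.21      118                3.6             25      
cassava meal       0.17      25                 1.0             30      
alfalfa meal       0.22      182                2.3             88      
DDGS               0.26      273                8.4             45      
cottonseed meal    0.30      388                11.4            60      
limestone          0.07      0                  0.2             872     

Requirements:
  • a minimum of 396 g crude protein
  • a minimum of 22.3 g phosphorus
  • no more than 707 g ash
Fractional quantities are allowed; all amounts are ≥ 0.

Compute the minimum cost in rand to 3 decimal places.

R0.587

Let x1 = kg of barley, x2 = kg of cassava meal, x3 = kg of alfalfa meal, x4 = kg of DDGS, x5 = kg of cottonseed meal, x6 = kg of limestone.
Minimise 0.21x1 + 0.17x2 + 0.22x3 + 0.26x4 + 0.3x5 + 0.07x6 subject to:
  118x1 + 25x2 + 182x3 + 273x4 + 388x5 ≥ 396   (crude protein)
  3.6x1 + 1x2 + 2.3x3 + 8.4x4 + 11.4x5 + 0.2x6 ≥ 22.3   (phosphorus)
  25x1 + 30x2 + 88x3 + 45x4 + 60x5 + 872x6 ≤ 707   (ash)
  x1, x2, x3, x4, x5, x6 ≥ 0.
The cheapest feasible vertex uses only cottonseed meal; barley, cassava meal, alfalfa meal, DDGS, limestone are not used. There the phosphorus constraint is tight.
That vertex is x5 = 1.956.
Hence cost = 0.3·1.956 = R0.58680.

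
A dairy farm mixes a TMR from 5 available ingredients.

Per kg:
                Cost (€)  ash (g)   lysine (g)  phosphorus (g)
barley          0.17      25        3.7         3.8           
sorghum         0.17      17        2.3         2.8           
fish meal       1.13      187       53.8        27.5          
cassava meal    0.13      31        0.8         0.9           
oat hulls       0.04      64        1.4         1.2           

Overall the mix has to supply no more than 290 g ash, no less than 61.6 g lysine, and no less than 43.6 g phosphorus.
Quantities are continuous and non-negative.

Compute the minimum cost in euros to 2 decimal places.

€1.92

Let x1 = kg of barley, x2 = kg of sorghum, x3 = kg of fish meal, x4 = kg of cassava meal, x5 = kg of oat hulls.
Minimise 0.17x1 + 0.17x2 + 1.13x3 + 0.13x4 + 0.04x5 subject to:
  25x1 + 17x2 + 187x3 + 31x4 + 64x5 ≤ 290   (ash)
  3.7x1 + 2.3x2 + 53.8x3 + 0.8x4 + 1.4x5 ≥ 61.6   (lysine)
  3.8x1 + 2.8x2 + 27.5x3 + 0.9x4 + 1.2x5 ≥ 43.6   (phosphorus)
  x1, x2, x3, x4, x5 ≥ 0.
At the optimum only barley, sorghum, fish meal are positive (cassava meal, oat hulls = 0). The ash, lysine, phosphorus requirements are met with equality.
Optimal quantities: barley = 5.608 kg, sorghum = 0.8673 kg, fish meal = 0.7222 kg.
Cost = 0.17·5.608 + 0.17·0.8673 + 1.13·0.7222 = 1.9169.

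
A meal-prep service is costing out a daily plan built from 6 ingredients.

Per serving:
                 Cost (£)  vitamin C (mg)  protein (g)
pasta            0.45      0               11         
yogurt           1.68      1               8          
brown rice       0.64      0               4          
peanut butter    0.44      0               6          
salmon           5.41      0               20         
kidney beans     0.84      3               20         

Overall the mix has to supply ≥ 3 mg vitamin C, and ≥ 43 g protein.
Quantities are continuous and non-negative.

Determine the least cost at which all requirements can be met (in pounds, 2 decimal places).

£1.78

Treat it as an LP. Let x1 = servings of pasta, x2 = servings of yogurt, x3 = servings of brown rice, x4 = servings of peanut butter, x5 = servings of salmon, x6 = servings of kidney beans.
Minimise 0.45x1 + 1.68x2 + 0.64x3 + 0.44x4 + 5.41x5 + 0.84x6 s.t.:
  1x2 + 3x6 ≥ 3   (vitamin C)
  11x1 + 8x2 + 4x3 + 6x4 + 20x5 + 20x6 ≥ 43   (protein)
  x1, x2, x3, x4, x5, x6 ≥ 0.
The optimal basis is {pasta, kidney beans}; yogurt, brown rice, peanut butter, salmon drop out. The vitamin C and protein requirements are met with equality.
So pasta = 2.091 servings, kidney beans = 1 serving.
Objective = 0.45·2.091 + 0.84·1 = 1.7810.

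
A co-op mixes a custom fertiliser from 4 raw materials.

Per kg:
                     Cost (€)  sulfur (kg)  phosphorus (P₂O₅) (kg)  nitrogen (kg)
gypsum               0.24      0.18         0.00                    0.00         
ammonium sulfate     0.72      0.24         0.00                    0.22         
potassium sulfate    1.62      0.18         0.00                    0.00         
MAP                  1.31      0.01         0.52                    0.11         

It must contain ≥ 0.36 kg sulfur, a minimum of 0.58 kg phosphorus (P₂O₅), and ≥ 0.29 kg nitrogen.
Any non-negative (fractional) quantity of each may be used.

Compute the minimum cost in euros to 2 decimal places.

€2.23

Let x1 = kg of gypsum, x2 = kg of ammonium sulfate, x3 = kg of potassium sulfate, x4 = kg of MAP.
min 0.24x1 + 0.72x2 + 1.62x3 + 1.31x4 s.t.:
  0.18x1 + 0.24x2 + 0.18x3 + 0.01x4 ≥ 0.36   (sulfur)
  0.52x4 ≥ 0.58   (phosphorus (P₂O₅))
  0.22x2 + 0.11x4 ≥ 0.29   (nitrogen)
  x1, x2, x3, x4 ≥ 0.
At the optimum only gypsum, ammonium sulfate, MAP are positive (potassium sulfate = 0). The sulfur, phosphorus (P₂O₅), nitrogen requirements are met with equality.
Solving gives x1 = 0.924, x2 = 0.7605, x4 = 1.115.
Cost = 0.24·0.924 + 0.72·0.7605 + 1.31·1.115 = 2.2300.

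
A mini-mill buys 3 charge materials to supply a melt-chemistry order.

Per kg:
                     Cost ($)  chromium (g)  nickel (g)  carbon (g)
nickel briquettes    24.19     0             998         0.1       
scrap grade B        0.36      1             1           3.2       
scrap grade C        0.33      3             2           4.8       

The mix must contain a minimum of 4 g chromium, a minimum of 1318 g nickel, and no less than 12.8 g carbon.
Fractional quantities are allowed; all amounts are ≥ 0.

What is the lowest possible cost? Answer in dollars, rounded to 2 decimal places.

$32.69

Let x1 = kg of nickel briquettes, x2 = kg of scrap grade B, x3 = kg of scrap grade C.
min 24.19x1 + 0.36x2 + 0.33x3 subject to:
  1x2 + 3x3 ≥ 4   (chromium)
  998x1 + 1x2 + 2x3 ≥ 1318   (nickel)
  0.1x1 + 3.2x2 + 4.8x3 ≥ 12.8   (carbon)
  x1, x2, x3 ≥ 0.
The cheapest feasible vertex uses only nickel briquettes, scrap grade C; scrap grade B is not used. Binding constraints: nickel and carbon.
That vertex is x1 = 1.3154, x3 = 2.6393.
Hence cost = 24.19·1.3154 + 0.33·2.6393 = $32.6905.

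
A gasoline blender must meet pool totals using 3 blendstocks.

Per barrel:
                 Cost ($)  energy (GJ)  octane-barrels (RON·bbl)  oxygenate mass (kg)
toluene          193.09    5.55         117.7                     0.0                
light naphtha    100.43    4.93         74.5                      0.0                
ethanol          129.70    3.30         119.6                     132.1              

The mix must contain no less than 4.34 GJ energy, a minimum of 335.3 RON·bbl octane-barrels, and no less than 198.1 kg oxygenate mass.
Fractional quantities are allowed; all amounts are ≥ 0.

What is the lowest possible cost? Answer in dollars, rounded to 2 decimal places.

$363.62

Let x1 = barrels of toluene, x2 = barrels of light naphtha, x3 = barrels of ethanol.
min 193.09x1 + 100.43x2 + 129.7x3 with:
  5.55x1 + 4.93x2 + 3.3x3 ≥ 4.34   (energy)
  117.7x1 + 74.5x2 + 119.6x3 ≥ 335.3   (octane-barrels)
  132.1x3 ≥ 198.1   (oxygenate mass)
  x1, x2, x3 ≥ 0.
The optimal basis is {ethanol}; toluene, light naphtha drop out. The octane-barrels requirement is met with equality.
That vertex is x3 = 2.80351.
Total cost: 129.7·2.80351 = 363.6152.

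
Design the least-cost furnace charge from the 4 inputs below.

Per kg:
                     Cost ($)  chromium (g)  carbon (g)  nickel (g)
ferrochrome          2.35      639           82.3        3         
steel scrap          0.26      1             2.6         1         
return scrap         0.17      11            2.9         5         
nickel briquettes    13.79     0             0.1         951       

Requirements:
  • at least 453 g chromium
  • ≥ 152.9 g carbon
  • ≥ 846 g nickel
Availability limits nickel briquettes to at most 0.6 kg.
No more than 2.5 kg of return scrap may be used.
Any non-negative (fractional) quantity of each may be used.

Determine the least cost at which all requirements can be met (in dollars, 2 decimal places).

Set it up as a linear program. Let x1 = kg of ferrochrome, x2 = kg of steel scrap, x3 = kg of return scrap, x4 = kg of nickel briquettes.
min 2.35x1 + 0.26x2 + 0.17x3 + 13.79x4 s.t.:
  639x1 + 1x2 + 11x3 ≥ 453   (chromium)
  82.3x1 + 2.6x2 + 2.9x3 + 0.1x4 ≥ 152.9   (carbon)
  3x1 + 1x2 + 5x3 + 951x4 ≥ 846   (nickel)
  x4 ≤ 0.6
  x3 ≤ 2.5
  x1, x2, x3, x4 ≥ 0.
All 4 inputs are positive at the optimum. The chromium, nickel, the nickel briquettes cap, the return scrap cap requirements are met with equality.
That vertex is x1 = 0.2557, x2 = 262.1, x3 = 2.5, x4 = 0.6.
Objective = 2.35·0.2557 + 0.26·262.1 + 0.17·2.5 + 13.79·0.6 = 77.4459.

$77.45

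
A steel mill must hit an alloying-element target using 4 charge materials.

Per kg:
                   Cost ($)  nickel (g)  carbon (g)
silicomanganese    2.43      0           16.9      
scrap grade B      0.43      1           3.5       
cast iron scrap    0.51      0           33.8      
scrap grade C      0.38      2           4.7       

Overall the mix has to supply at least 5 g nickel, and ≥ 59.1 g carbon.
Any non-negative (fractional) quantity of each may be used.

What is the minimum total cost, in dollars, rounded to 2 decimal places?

Treat it as an LP. Let x1 = kg of silicomanganese, x2 = kg of scrap grade B, x3 = kg of cast iron scrap, x4 = kg of scrap grade C.
Minimize 2.43x1 + 0.43x2 + 0.51x3 + 0.38x4 subject to:
  1x2 + 2x4 ≥ 5   (nickel)
  16.9x1 + 3.5x2 + 33.8x3 + 4.7x4 ≥ 59.1   (carbon)
  x1, x2, x3, x4 ≥ 0.
At the optimum only cast iron scrap, scrap grade C are positive (silicomanganese, scrap grade B = 0). Binding constraints: nickel and carbon.
So cast iron scrap = 1.401 kg, scrap grade C = 2.5 kg.
Total cost: 0.51·1.401 + 0.38·2.5 = 1.6645.

$1.66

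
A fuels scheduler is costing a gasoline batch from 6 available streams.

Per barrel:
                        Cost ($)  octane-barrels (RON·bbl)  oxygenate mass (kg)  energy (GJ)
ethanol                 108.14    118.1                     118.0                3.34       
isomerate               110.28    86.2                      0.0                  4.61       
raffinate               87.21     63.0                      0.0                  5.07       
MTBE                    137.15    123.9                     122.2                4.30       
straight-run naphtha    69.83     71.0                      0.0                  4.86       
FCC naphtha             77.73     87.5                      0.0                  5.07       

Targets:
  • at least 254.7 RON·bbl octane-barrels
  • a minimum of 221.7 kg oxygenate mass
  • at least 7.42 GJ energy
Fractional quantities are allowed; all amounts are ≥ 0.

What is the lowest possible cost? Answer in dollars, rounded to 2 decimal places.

This is a linear program. Let x1 = barrels of ethanol, x2 = barrels of isomerate, x3 = barrels of raffinate, x4 = barrels of MTBE, x5 = barrels of straight-run naphtha, x6 = barrels of FCC naphtha.
min 108.14x1 + 110.28x2 + 87.21x3 + 137.15x4 + 69.83x5 + 77.73x6 with:
  118.1x1 + 86.2x2 + 63x3 + 123.9x4 + 71x5 + 87.5x6 ≥ 254.7   (octane-barrels)
  118x1 + 122.2x4 ≥ 221.7   (oxygenate mass)
  3.34x1 + 4.61x2 + 5.07x3 + 4.3x4 + 4.86x5 + 5.07x6 ≥ 7.42   (energy)
  x1, x2, x3, x4, x5, x6 ≥ 0.
The cheapest feasible vertex uses only ethanol, FCC naphtha; isomerate, raffinate, MTBE, straight-run naphtha are not used. The octane-barrels and oxygenate mass requirements are met with equality.
Solving gives x1 = 1.8788, x6 = 0.375.
Cost = 108.14·1.8788 + 77.73·0.375 = 232.3222.

$232.32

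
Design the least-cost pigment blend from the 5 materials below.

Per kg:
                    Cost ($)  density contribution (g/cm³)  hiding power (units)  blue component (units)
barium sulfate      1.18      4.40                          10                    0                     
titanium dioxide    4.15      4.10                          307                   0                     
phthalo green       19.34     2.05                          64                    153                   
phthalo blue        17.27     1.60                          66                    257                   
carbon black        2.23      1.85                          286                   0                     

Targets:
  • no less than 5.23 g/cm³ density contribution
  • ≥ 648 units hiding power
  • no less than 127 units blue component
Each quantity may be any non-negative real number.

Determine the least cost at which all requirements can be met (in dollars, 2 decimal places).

This is a linear program. Let x1 = kg of barium sulfate, x2 = kg of titanium dioxide, x3 = kg of phthalo green, x4 = kg of phthalo blue, x5 = kg of carbon black.
min 1.18x1 + 4.15x2 + 19.34x3 + 17.27x4 + 2.23x5 with:
  4.4x1 + 4.1x2 + 2.05x3 + 1.6x4 + 1.85x5 ≥ 5.23   (density contribution)
  10x1 + 307x2 + 64x3 + 66x4 + 286x5 ≥ 648   (hiding power)
  153x3 + 257x4 ≥ 127   (blue component)
  x1, x2, x3, x4, x5 ≥ 0.
The cheapest feasible vertex uses only barium sulfate, phthalo blue, carbon black; titanium dioxide, phthalo green are not used. There the density contribution, hiding power, blue component constraints are tight.
Optimal quantities: barium sulfate = 0.1058 kg, phthalo blue = 0.4942 kg, carbon black = 2.148 kg.
Objective = 1.18·0.1058 + 17.27·0.4942 + 2.23·2.148 = 13.4497.

$13.45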